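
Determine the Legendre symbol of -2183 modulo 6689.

(-2183/6689)
  = (4506/6689)    [-2183 ≡ 4506 mod 6689]
  = (2253/6689)    [6689 ≡ 1 mod 8 ⇒ (2/6689) = +1]
  = (6689/2253)    [QR: 2253 ≡ 1 mod 4, sign kept]
  = (2183/2253)    [6689 ≡ 2183 mod 2253]
  = (2253/2183)    [QR: 2253 ≡ 1 mod 4, sign kept]
  = (70/2183)    [2253 ≡ 70 mod 2183]
  = (35/2183)    [2183 ≡ 7 mod 8 ⇒ (2/2183) = +1]
  = -(2183/35)    [QR: both ≡ 3 mod 4, sign flips]
  = -(13/35)    [2183 ≡ 13 mod 35]
  = -(35/13)    [QR: 13 ≡ 1 mod 4, sign kept]
  = -(9/13)    [35 ≡ 9 mod 13]
  = -(13/9)    [QR: 9 ≡ 1 mod 4, sign kept]
  = -(4/9)    [13 ≡ 4 mod 9]
  = -(1/9)    [9 ≡ 1 mod 8 ⇒ (2/9)^2 = +1]
  = -1    [(1/9) = 1]

-1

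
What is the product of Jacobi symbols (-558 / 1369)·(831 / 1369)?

1

By multiplicativity, (-558·831 / 1369) = (-558 / 1369)·(831 / 1369).
First factor (-558 / 1369):
(-558 / 1369)
  = (811 / 1369)    [-558 ≡ 811 mod 1369]
  = (1369 / 811)    [QR: 1369 ≡ 1 mod 4, sign kept]
  = (558 / 811)    [1369 ≡ 558 mod 811]
  = -(279 / 811)    [811 ≡ 3 mod 8 ⇒ (2 / 811) = -1]
  = (811 / 279)    [QR: both ≡ 3 mod 4, sign flips]
  = (253 / 279)    [811 ≡ 253 mod 279]
  = (279 / 253)    [QR: 253 ≡ 1 mod 4, sign kept]
  = (26 / 253)    [279 ≡ 26 mod 253]
  = -(13 / 253)    [253 ≡ 5 mod 8 ⇒ (2 / 253) = -1]
  = -(253 / 13)    [QR: 13 ≡ 1 mod 4, sign kept]
  = -(6 / 13)    [253 ≡ 6 mod 13]
  = (3 / 13)    [13 ≡ 5 mod 8 ⇒ (2 / 13) = -1]
  = (13 / 3)    [QR: 13 ≡ 1 mod 4, sign kept]
  = (1 / 3)    [13 ≡ 1 mod 3]
  = 1    [(1 / 3) = 1]
Second factor (831 / 1369):
(831 / 1369)
  = (1369 / 831)    [QR: 1369 ≡ 1 mod 4, sign kept]
  = (538 / 831)    [1369 ≡ 538 mod 831]
  = (269 / 831)    [831 ≡ 7 mod 8 ⇒ (2 / 831) = +1]
  = (831 / 269)    [QR: 269 ≡ 1 mod 4, sign kept]
  = (24 / 269)    [831 ≡ 24 mod 269]
  = -(3 / 269)    [269 ≡ 5 mod 8 ⇒ (2 / 269)^3 = -1]
  = -(269 / 3)    [QR: 269 ≡ 1 mod 4, sign kept]
  = -(2 / 3)    [269 ≡ 2 mod 3]
  = (1 / 3)    [3 ≡ 3 mod 8 ⇒ (2 / 3) = -1]
  = 1    [(1 / 3) = 1]
Product: (1)·(1) = 1.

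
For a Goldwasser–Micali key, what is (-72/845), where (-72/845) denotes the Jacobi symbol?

-1

Reduce the numerator: -72 ≡ 773 (mod 845), so (-72/845) = (773/845).
773 ≡ 1 (mod 4), so quadratic reciprocity gives (773/845) = (845/773). Reduce: 845 ≡ 72 (mod 773). Now have (72/773).
Factor out 2: 72 = 2^3·9. Since 773 ≡ 5 (mod 8), (2/773) = -1, and (2/773)^3 = -1. Now have -(9/773).
9 ≡ 1 (mod 4), so quadratic reciprocity gives (9/773) = (773/9). Reduce: 773 ≡ 8 (mod 9). Now have -(8/9).
Factor out 2: 8 = 2^3. Since 9 ≡ 1 (mod 8), (2/9) = +1, and (2/9)^3 = +1. Now have -(1/9).
(1/9) = 1. Collecting the sign factors: -1.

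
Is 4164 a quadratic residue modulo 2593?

no

(4164/2593)
  = (1571/2593)    [4164 ≡ 1571 mod 2593]
  = (2593/1571)    [QR: 2593 ≡ 1 mod 4, sign kept]
  = (1022/1571)    [2593 ≡ 1022 mod 1571]
  = -(511/1571)    [1571 ≡ 3 mod 8 ⇒ (2/1571) = -1]
  = (1571/511)    [QR: both ≡ 3 mod 4, sign flips]
  = (38/511)    [1571 ≡ 38 mod 511]
  = (19/511)    [511 ≡ 7 mod 8 ⇒ (2/511) = +1]
  = -(511/19)    [QR: both ≡ 3 mod 4, sign flips]
  = -(17/19)    [511 ≡ 17 mod 19]
  = -(19/17)    [QR: 17 ≡ 1 mod 4, sign kept]
  = -(2/17)    [19 ≡ 2 mod 17]
  = -(1/17)    [17 ≡ 1 mod 8 ⇒ (2/17) = +1]
  = -1    [(1/17) = 1]
(4164/2593) = -1, and 2593 is prime, so 4164 is not a quadratic residue mod 2593.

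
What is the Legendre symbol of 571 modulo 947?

-1

(571|947)
  = -(947|571)    [QR: both ≡ 3 mod 4, sign flips]
  = -(376|571)    [947 ≡ 376 mod 571]
  = (47|571)    [571 ≡ 3 mod 8 ⇒ (2|571)^3 = -1]
  = -(571|47)    [QR: both ≡ 3 mod 4, sign flips]
  = -(7|47)    [571 ≡ 7 mod 47]
  = (47|7)    [QR: both ≡ 3 mod 4, sign flips]
  = (5|7)    [47 ≡ 5 mod 7]
  = (7|5)    [QR: 5 ≡ 1 mod 4, sign kept]
  = (2|5)    [7 ≡ 2 mod 5]
  = -(1|5)    [5 ≡ 5 mod 8 ⇒ (2|5) = -1]
  = -1    [(1|5) = 1]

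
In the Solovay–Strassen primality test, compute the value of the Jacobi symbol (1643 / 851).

1

(1643 / 851)
  = (792 / 851)    [1643 ≡ 792 mod 851]
  = -(99 / 851)    [851 ≡ 3 mod 8 ⇒ (2 / 851)^3 = -1]
  = (851 / 99)    [QR: both ≡ 3 mod 4, sign flips]
  = (59 / 99)    [851 ≡ 59 mod 99]
  = -(99 / 59)    [QR: both ≡ 3 mod 4, sign flips]
  = -(40 / 59)    [99 ≡ 40 mod 59]
  = (5 / 59)    [59 ≡ 3 mod 8 ⇒ (2 / 59)^3 = -1]
  = (59 / 5)    [QR: 5 ≡ 1 mod 4, sign kept]
  = (4 / 5)    [59 ≡ 4 mod 5]
  = (1 / 5)    [5 ≡ 5 mod 8 ⇒ (2 / 5)^2 = +1]
  = 1    [(1 / 5) = 1]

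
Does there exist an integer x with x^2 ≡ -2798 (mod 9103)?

yes

(-2798/9103)
  = (6305/9103)    [-2798 ≡ 6305 mod 9103]
  = (9103/6305)    [QR: 6305 ≡ 1 mod 4, sign kept]
  = (2798/6305)    [9103 ≡ 2798 mod 6305]
  = (1399/6305)    [6305 ≡ 1 mod 8 ⇒ (2/6305) = +1]
  = (6305/1399)    [QR: 6305 ≡ 1 mod 4, sign kept]
  = (709/1399)    [6305 ≡ 709 mod 1399]
  = (1399/709)    [QR: 709 ≡ 1 mod 4, sign kept]
  = (690/709)    [1399 ≡ 690 mod 709]
  = -(345/709)    [709 ≡ 5 mod 8 ⇒ (2/709) = -1]
  = -(709/345)    [QR: 345 ≡ 1 mod 4, sign kept]
  = -(19/345)    [709 ≡ 19 mod 345]
  = -(345/19)    [QR: 345 ≡ 1 mod 4, sign kept]
  = -(3/19)    [345 ≡ 3 mod 19]
  = (19/3)    [QR: both ≡ 3 mod 4, sign flips]
  = (1/3)    [19 ≡ 1 mod 3]
  = 1    [(1/3) = 1]
(-2798/9103) = 1, and 9103 is prime, so -2798 is a quadratic residue mod 9103.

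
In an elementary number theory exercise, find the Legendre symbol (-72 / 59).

1

Pull out -1: (-72 / 59) = (-1 / 59)·(72 / 59). Since 59 ≡ 3 (mod 4), (-1 / 59) = -1. Now have -(72 / 59).
Reduce the numerator: 72 ≡ 13 (mod 59), so (72 / 59) = (13 / 59).
13 ≡ 1 (mod 4), so quadratic reciprocity gives (13 / 59) = (59 / 13). Reduce: 59 ≡ 7 (mod 13). Now have -(7 / 13).
13 ≡ 1 (mod 4), so quadratic reciprocity gives (7 / 13) = (13 / 7). Reduce: 13 ≡ 6 (mod 7). Now have -(6 / 7).
Factor out 2: 6 = 2·3. Since 7 ≡ 7 (mod 8), (2 / 7) = +1. Now have -(3 / 7).
Both 3 ≡ 3 and 7 ≡ 3 (mod 4), so reciprocity gives (3 / 7) = -(7 / 3). Reduce: 7 ≡ 1 (mod 3). Now have (1 / 3).
(1 / 3) = 1. Collecting the sign factors: 1.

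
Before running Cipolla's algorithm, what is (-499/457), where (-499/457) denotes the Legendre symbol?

1

(-499/457)
  = (415/457)    [-499 ≡ 415 mod 457]
  = (457/415)    [QR: 457 ≡ 1 mod 4, sign kept]
  = (42/415)    [457 ≡ 42 mod 415]
  = (21/415)    [415 ≡ 7 mod 8 ⇒ (2/415) = +1]
  = (415/21)    [QR: 21 ≡ 1 mod 4, sign kept]
  = (16/21)    [415 ≡ 16 mod 21]
  = (1/21)    [21 ≡ 5 mod 8 ⇒ (2/21)^4 = +1]
  = 1    [(1/21) = 1]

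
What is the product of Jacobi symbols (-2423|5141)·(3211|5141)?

By multiplicativity, (-2423·3211|5141) = (-2423|5141)·(3211|5141).
First factor (-2423|5141):
(-2423|5141)
  = (2718|5141)    [-2423 ≡ 2718 mod 5141]
  = -(1359|5141)    [5141 ≡ 5 mod 8 ⇒ (2|5141) = -1]
  = -(5141|1359)    [QR: 5141 ≡ 1 mod 4, sign kept]
  = -(1064|1359)    [5141 ≡ 1064 mod 1359]
  = -(133|1359)    [1359 ≡ 7 mod 8 ⇒ (2|1359)^3 = +1]
  = -(1359|133)    [QR: 133 ≡ 1 mod 4, sign kept]
  = -(29|133)    [1359 ≡ 29 mod 133]
  = -(133|29)    [QR: 29 ≡ 1 mod 4, sign kept]
  = -(17|29)    [133 ≡ 17 mod 29]
  = -(29|17)    [QR: 17 ≡ 1 mod 4, sign kept]
  = -(12|17)    [29 ≡ 12 mod 17]
  = -(3|17)    [17 ≡ 1 mod 8 ⇒ (2|17)^2 = +1]
  = -(17|3)    [QR: 17 ≡ 1 mod 4, sign kept]
  = -(2|3)    [17 ≡ 2 mod 3]
  = (1|3)    [3 ≡ 3 mod 8 ⇒ (2|3) = -1]
  = 1    [(1|3) = 1]
Second factor (3211|5141):
(3211|5141)
  = (5141|3211)    [QR: 5141 ≡ 1 mod 4, sign kept]
  = (1930|3211)    [5141 ≡ 1930 mod 3211]
  = -(965|3211)    [3211 ≡ 3 mod 8 ⇒ (2|3211) = -1]
  = -(3211|965)    [QR: 965 ≡ 1 mod 4, sign kept]
  = -(316|965)    [3211 ≡ 316 mod 965]
  = -(79|965)    [965 ≡ 5 mod 8 ⇒ (2|965)^2 = +1]
  = -(965|79)    [QR: 965 ≡ 1 mod 4, sign kept]
  = -(17|79)    [965 ≡ 17 mod 79]
  = -(79|17)    [QR: 17 ≡ 1 mod 4, sign kept]
  = -(11|17)    [79 ≡ 11 mod 17]
  = -(17|11)    [QR: 17 ≡ 1 mod 4, sign kept]
  = -(6|11)    [17 ≡ 6 mod 11]
  = (3|11)    [11 ≡ 3 mod 8 ⇒ (2|11) = -1]
  = -(11|3)    [QR: both ≡ 3 mod 4, sign flips]
  = -(2|3)    [11 ≡ 2 mod 3]
  = (1|3)    [3 ≡ 3 mod 8 ⇒ (2|3) = -1]
  = 1    [(1|3) = 1]
Product: (1)·(1) = 1.

1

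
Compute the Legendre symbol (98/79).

1

Reduce the numerator: 98 ≡ 19 (mod 79), so (98/79) = (19/79).
Both 19 ≡ 3 and 79 ≡ 3 (mod 4), so reciprocity gives (19/79) = -(79/19). Reduce: 79 ≡ 3 (mod 19). Now have -(3/19).
Both 3 ≡ 3 and 19 ≡ 3 (mod 4), so reciprocity gives (3/19) = -(19/3). Reduce: 19 ≡ 1 (mod 3). Now have (1/3).
(1/3) = 1. Collecting the sign factors: 1.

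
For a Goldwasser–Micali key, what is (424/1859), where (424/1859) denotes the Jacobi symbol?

-1

(424/1859)
  = -(53/1859)    [1859 ≡ 3 mod 8 ⇒ (2/1859)^3 = -1]
  = -(1859/53)    [QR: 53 ≡ 1 mod 4, sign kept]
  = -(4/53)    [1859 ≡ 4 mod 53]
  = -(1/53)    [53 ≡ 5 mod 8 ⇒ (2/53)^2 = +1]
  = -1    [(1/53) = 1]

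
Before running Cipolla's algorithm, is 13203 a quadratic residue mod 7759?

(13203/7759)
  = (5444/7759)    [13203 ≡ 5444 mod 7759]
  = (1361/7759)    [7759 ≡ 7 mod 8 ⇒ (2/7759)^2 = +1]
  = (7759/1361)    [QR: 1361 ≡ 1 mod 4, sign kept]
  = (954/1361)    [7759 ≡ 954 mod 1361]
  = (477/1361)    [1361 ≡ 1 mod 8 ⇒ (2/1361) = +1]
  = (1361/477)    [QR: 477 ≡ 1 mod 4, sign kept]
  = (407/477)    [1361 ≡ 407 mod 477]
  = (477/407)    [QR: 477 ≡ 1 mod 4, sign kept]
  = (70/407)    [477 ≡ 70 mod 407]
  = (35/407)    [407 ≡ 7 mod 8 ⇒ (2/407) = +1]
  = -(407/35)    [QR: both ≡ 3 mod 4, sign flips]
  = -(22/35)    [407 ≡ 22 mod 35]
  = (11/35)    [35 ≡ 3 mod 8 ⇒ (2/35) = -1]
  = -(35/11)    [QR: both ≡ 3 mod 4, sign flips]
  = -(2/11)    [35 ≡ 2 mod 11]
  = (1/11)    [11 ≡ 3 mod 8 ⇒ (2/11) = -1]
  = 1    [(1/11) = 1]
(13203/7759) = 1, and 7759 is prime, so 13203 is a quadratic residue mod 7759.

yes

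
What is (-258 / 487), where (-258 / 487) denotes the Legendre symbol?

-1

(-258 / 487)
  = (229 / 487)    [-258 ≡ 229 mod 487]
  = (487 / 229)    [QR: 229 ≡ 1 mod 4, sign kept]
  = (29 / 229)    [487 ≡ 29 mod 229]
  = (229 / 29)    [QR: 29 ≡ 1 mod 4, sign kept]
  = (26 / 29)    [229 ≡ 26 mod 29]
  = -(13 / 29)    [29 ≡ 5 mod 8 ⇒ (2 / 29) = -1]
  = -(29 / 13)    [QR: 13 ≡ 1 mod 4, sign kept]
  = -(3 / 13)    [29 ≡ 3 mod 13]
  = -(13 / 3)    [QR: 13 ≡ 1 mod 4, sign kept]
  = -(1 / 3)    [13 ≡ 1 mod 3]
  = -1    [(1 / 3) = 1]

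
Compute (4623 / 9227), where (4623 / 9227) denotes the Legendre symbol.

Both 4623 ≡ 3 and 9227 ≡ 3 (mod 4), so reciprocity gives (4623 / 9227) = -(9227 / 4623). Reduce: 9227 ≡ 4604 (mod 4623). Now have -(4604 / 4623).
Factor out 2: 4604 = 2^2·1151. Since 4623 ≡ 7 (mod 8), (2 / 4623) = +1, and (2 / 4623)^2 = +1. Now have -(1151 / 4623).
Both 1151 ≡ 3 and 4623 ≡ 3 (mod 4), so reciprocity gives (1151 / 4623) = -(4623 / 1151). Reduce: 4623 ≡ 19 (mod 1151). Now have (19 / 1151).
Both 19 ≡ 3 and 1151 ≡ 3 (mod 4), so reciprocity gives (19 / 1151) = -(1151 / 19). Reduce: 1151 ≡ 11 (mod 19). Now have -(11 / 19).
Both 11 ≡ 3 and 19 ≡ 3 (mod 4), so reciprocity gives (11 / 19) = -(19 / 11). Reduce: 19 ≡ 8 (mod 11). Now have (8 / 11).
Factor out 2: 8 = 2^3. Since 11 ≡ 3 (mod 8), (2 / 11) = -1, and (2 / 11)^3 = -1. Now have -(1 / 11).
(1 / 11) = 1. Collecting the sign factors: -1.

-1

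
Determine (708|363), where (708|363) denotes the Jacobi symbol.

0

(708|363)
  = (345|363)    [708 ≡ 345 mod 363]
  = (363|345)    [QR: 345 ≡ 1 mod 4, sign kept]
  = (18|345)    [363 ≡ 18 mod 345]
  = (9|345)    [345 ≡ 1 mod 8 ⇒ (2|345) = +1]
  = (345|9)    [QR: 9 ≡ 1 mod 4, sign kept]
  = (3|9)    [345 ≡ 3 mod 9]
  = (9|3)    [QR: 9 ≡ 1 mod 4, sign kept]
  = (0|3)    [9 ≡ 0 mod 3]
  = 0    [numerator 0, gcd > 1]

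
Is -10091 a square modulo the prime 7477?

(-10091/7477)
  = (4863/7477)    [-10091 ≡ 4863 mod 7477]
  = (7477/4863)    [QR: 7477 ≡ 1 mod 4, sign kept]
  = (2614/4863)    [7477 ≡ 2614 mod 4863]
  = (1307/4863)    [4863 ≡ 7 mod 8 ⇒ (2/4863) = +1]
  = -(4863/1307)    [QR: both ≡ 3 mod 4, sign flips]
  = -(942/1307)    [4863 ≡ 942 mod 1307]
  = (471/1307)    [1307 ≡ 3 mod 8 ⇒ (2/1307) = -1]
  = -(1307/471)    [QR: both ≡ 3 mod 4, sign flips]
  = -(365/471)    [1307 ≡ 365 mod 471]
  = -(471/365)    [QR: 365 ≡ 1 mod 4, sign kept]
  = -(106/365)    [471 ≡ 106 mod 365]
  = (53/365)    [365 ≡ 5 mod 8 ⇒ (2/365) = -1]
  = (365/53)    [QR: 53 ≡ 1 mod 4, sign kept]
  = (47/53)    [365 ≡ 47 mod 53]
  = (53/47)    [QR: 53 ≡ 1 mod 4, sign kept]
  = (6/47)    [53 ≡ 6 mod 47]
  = (3/47)    [47 ≡ 7 mod 8 ⇒ (2/47) = +1]
  = -(47/3)    [QR: both ≡ 3 mod 4, sign flips]
  = -(2/3)    [47 ≡ 2 mod 3]
  = (1/3)    [3 ≡ 3 mod 8 ⇒ (2/3) = -1]
  = 1    [(1/3) = 1]
The Legendre symbol is 1, so x^2 ≡ -10091 (mod 7477) has solution.

yes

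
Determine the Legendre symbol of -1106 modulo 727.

1

Pull out -1: (-1106 / 727) = (-1 / 727)·(1106 / 727). Since 727 ≡ 3 (mod 4), (-1 / 727) = -1. Now have -(1106 / 727).
Reduce the numerator: 1106 ≡ 379 (mod 727), so (1106 / 727) = (379 / 727).
Both 379 ≡ 3 and 727 ≡ 3 (mod 4), so reciprocity gives (379 / 727) = -(727 / 379). Reduce: 727 ≡ 348 (mod 379). Now have (348 / 379).
Factor out 2: 348 = 2^2·87. Since 379 ≡ 3 (mod 8), (2 / 379) = -1, and (2 / 379)^2 = +1. Now have (87 / 379).
Both 87 ≡ 3 and 379 ≡ 3 (mod 4), so reciprocity gives (87 / 379) = -(379 / 87). Reduce: 379 ≡ 31 (mod 87). Now have -(31 / 87).
Both 31 ≡ 3 and 87 ≡ 3 (mod 4), so reciprocity gives (31 / 87) = -(87 / 31). Reduce: 87 ≡ 25 (mod 31). Now have (25 / 31).
25 ≡ 1 (mod 4), so quadratic reciprocity gives (25 / 31) = (31 / 25). Reduce: 31 ≡ 6 (mod 25). Now have (6 / 25).
Factor out 2: 6 = 2·3. Since 25 ≡ 1 (mod 8), (2 / 25) = +1. Now have (3 / 25).
25 ≡ 1 (mod 4), so quadratic reciprocity gives (3 / 25) = (25 / 3). Reduce: 25 ≡ 1 (mod 3). Now have (1 / 3).
(1 / 3) = 1. Collecting the sign factors: 1.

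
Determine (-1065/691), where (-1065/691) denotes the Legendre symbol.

Reduce the numerator: -1065 ≡ 317 (mod 691), so (-1065/691) = (317/691).
317 ≡ 1 (mod 4), so quadratic reciprocity gives (317/691) = (691/317). Reduce: 691 ≡ 57 (mod 317). Now have (57/317).
57 ≡ 1 (mod 4), so quadratic reciprocity gives (57/317) = (317/57). Reduce: 317 ≡ 32 (mod 57). Now have (32/57).
Factor out 2: 32 = 2^5. Since 57 ≡ 1 (mod 8), (2/57) = +1, and (2/57)^5 = +1. Now have (1/57).
(1/57) = 1. Collecting the sign factors: 1.

1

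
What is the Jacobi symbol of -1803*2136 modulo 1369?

1

By multiplicativity, (-1803·2136 / 1369) = (-1803 / 1369)·(2136 / 1369).
First factor (-1803 / 1369):
(-1803 / 1369)
  = (935 / 1369)    [-1803 ≡ 935 mod 1369]
  = (1369 / 935)    [QR: 1369 ≡ 1 mod 4, sign kept]
  = (434 / 935)    [1369 ≡ 434 mod 935]
  = (217 / 935)    [935 ≡ 7 mod 8 ⇒ (2 / 935) = +1]
  = (935 / 217)    [QR: 217 ≡ 1 mod 4, sign kept]
  = (67 / 217)    [935 ≡ 67 mod 217]
  = (217 / 67)    [QR: 217 ≡ 1 mod 4, sign kept]
  = (16 / 67)    [217 ≡ 16 mod 67]
  = (1 / 67)    [67 ≡ 3 mod 8 ⇒ (2 / 67)^4 = +1]
  = 1    [(1 / 67) = 1]
Second factor (2136 / 1369):
(2136 / 1369)
  = (767 / 1369)    [2136 ≡ 767 mod 1369]
  = (1369 / 767)    [QR: 1369 ≡ 1 mod 4, sign kept]
  = (602 / 767)    [1369 ≡ 602 mod 767]
  = (301 / 767)    [767 ≡ 7 mod 8 ⇒ (2 / 767) = +1]
  = (767 / 301)    [QR: 301 ≡ 1 mod 4, sign kept]
  = (165 / 301)    [767 ≡ 165 mod 301]
  = (301 / 165)    [QR: 165 ≡ 1 mod 4, sign kept]
  = (136 / 165)    [301 ≡ 136 mod 165]
  = -(17 / 165)    [165 ≡ 5 mod 8 ⇒ (2 / 165)^3 = -1]
  = -(165 / 17)    [QR: 17 ≡ 1 mod 4, sign kept]
  = -(12 / 17)    [165 ≡ 12 mod 17]
  = -(3 / 17)    [17 ≡ 1 mod 8 ⇒ (2 / 17)^2 = +1]
  = -(17 / 3)    [QR: 17 ≡ 1 mod 4, sign kept]
  = -(2 / 3)    [17 ≡ 2 mod 3]
  = (1 / 3)    [3 ≡ 3 mod 8 ⇒ (2 / 3) = -1]
  = 1    [(1 / 3) = 1]
Product: (1)·(1) = 1.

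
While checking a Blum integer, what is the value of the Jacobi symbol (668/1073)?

-1

(668/1073)
  = (167/1073)    [1073 ≡ 1 mod 8 ⇒ (2/1073)^2 = +1]
  = (1073/167)    [QR: 1073 ≡ 1 mod 4, sign kept]
  = (71/167)    [1073 ≡ 71 mod 167]
  = -(167/71)    [QR: both ≡ 3 mod 4, sign flips]
  = -(25/71)    [167 ≡ 25 mod 71]
  = -(71/25)    [QR: 25 ≡ 1 mod 4, sign kept]
  = -(21/25)    [71 ≡ 21 mod 25]
  = -(25/21)    [QR: 21 ≡ 1 mod 4, sign kept]
  = -(4/21)    [25 ≡ 4 mod 21]
  = -(1/21)    [21 ≡ 5 mod 8 ⇒ (2/21)^2 = +1]
  = -1    [(1/21) = 1]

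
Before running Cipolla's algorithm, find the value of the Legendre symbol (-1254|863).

1

(-1254|863)
  = (472|863)    [-1254 ≡ 472 mod 863]
  = (59|863)    [863 ≡ 7 mod 8 ⇒ (2|863)^3 = +1]
  = -(863|59)    [QR: both ≡ 3 mod 4, sign flips]
  = -(37|59)    [863 ≡ 37 mod 59]
  = -(59|37)    [QR: 37 ≡ 1 mod 4, sign kept]
  = -(22|37)    [59 ≡ 22 mod 37]
  = (11|37)    [37 ≡ 5 mod 8 ⇒ (2|37) = -1]
  = (37|11)    [QR: 37 ≡ 1 mod 4, sign kept]
  = (4|11)    [37 ≡ 4 mod 11]
  = (1|11)    [11 ≡ 3 mod 8 ⇒ (2|11)^2 = +1]
  = 1    [(1|11) = 1]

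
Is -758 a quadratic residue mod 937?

Pull out -1: (-758|937) = (-1|937)·(758|937). Since 937 ≡ 1 (mod 4), (-1|937) = +1. Now have (758|937).
Factor out 2: 758 = 2·379. Since 937 ≡ 1 (mod 8), (2|937) = +1. Now have (379|937).
937 ≡ 1 (mod 4), so quadratic reciprocity gives (379|937) = (937|379). Reduce: 937 ≡ 179 (mod 379). Now have (179|379).
Both 179 ≡ 3 and 379 ≡ 3 (mod 4), so reciprocity gives (179|379) = -(379|179). Reduce: 379 ≡ 21 (mod 179). Now have -(21|179).
21 ≡ 1 (mod 4), so quadratic reciprocity gives (21|179) = (179|21). Reduce: 179 ≡ 11 (mod 21). Now have -(11|21).
21 ≡ 1 (mod 4), so quadratic reciprocity gives (11|21) = (21|11). Reduce: 21 ≡ 10 (mod 11). Now have -(10|11).
Factor out 2: 10 = 2·5. Since 11 ≡ 3 (mod 8), (2|11) = -1. Now have (5|11).
5 ≡ 1 (mod 4), so quadratic reciprocity gives (5|11) = (11|5). Reduce: 11 ≡ 1 (mod 5). Now have (1|5).
(1|5) = 1. Collecting the sign factors: 1.
The Legendre symbol is 1, so x^2 ≡ -758 (mod 937) has solution.

yes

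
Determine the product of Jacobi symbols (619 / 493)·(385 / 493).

By multiplicativity, (619·385 / 493) = (619 / 493)·(385 / 493).
First factor (619 / 493):
(619 / 493)
  = (126 / 493)    [619 ≡ 126 mod 493]
  = -(63 / 493)    [493 ≡ 5 mod 8 ⇒ (2 / 493) = -1]
  = -(493 / 63)    [QR: 493 ≡ 1 mod 4, sign kept]
  = -(52 / 63)    [493 ≡ 52 mod 63]
  = -(13 / 63)    [63 ≡ 7 mod 8 ⇒ (2 / 63)^2 = +1]
  = -(63 / 13)    [QR: 13 ≡ 1 mod 4, sign kept]
  = -(11 / 13)    [63 ≡ 11 mod 13]
  = -(13 / 11)    [QR: 13 ≡ 1 mod 4, sign kept]
  = -(2 / 11)    [13 ≡ 2 mod 11]
  = (1 / 11)    [11 ≡ 3 mod 8 ⇒ (2 / 11) = -1]
  = 1    [(1 / 11) = 1]
Second factor (385 / 493):
(385 / 493)
  = (493 / 385)    [QR: 385 ≡ 1 mod 4, sign kept]
  = (108 / 385)    [493 ≡ 108 mod 385]
  = (27 / 385)    [385 ≡ 1 mod 8 ⇒ (2 / 385)^2 = +1]
  = (385 / 27)    [QR: 385 ≡ 1 mod 4, sign kept]
  = (7 / 27)    [385 ≡ 7 mod 27]
  = -(27 / 7)    [QR: both ≡ 3 mod 4, sign flips]
  = -(6 / 7)    [27 ≡ 6 mod 7]
  = -(3 / 7)    [7 ≡ 7 mod 8 ⇒ (2 / 7) = +1]
  = (7 / 3)    [QR: both ≡ 3 mod 4, sign flips]
  = (1 / 3)    [7 ≡ 1 mod 3]
  = 1    [(1 / 3) = 1]
Product: (1)·(1) = 1.

1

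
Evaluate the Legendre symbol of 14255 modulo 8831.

Reduce the numerator: 14255 ≡ 5424 (mod 8831), so (14255|8831) = (5424|8831).
Factor out 2: 5424 = 2^4·339. Since 8831 ≡ 7 (mod 8), (2|8831) = +1, and (2|8831)^4 = +1. Now have (339|8831).
Both 339 ≡ 3 and 8831 ≡ 3 (mod 4), so reciprocity gives (339|8831) = -(8831|339). Reduce: 8831 ≡ 17 (mod 339). Now have -(17|339).
17 ≡ 1 (mod 4), so quadratic reciprocity gives (17|339) = (339|17). Reduce: 339 ≡ 16 (mod 17). Now have -(16|17).
Factor out 2: 16 = 2^4. Since 17 ≡ 1 (mod 8), (2|17) = +1, and (2|17)^4 = +1. Now have -(1|17).
(1|17) = 1. Collecting the sign factors: -1.

-1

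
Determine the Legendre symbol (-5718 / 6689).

Reduce the numerator: -5718 ≡ 971 (mod 6689), so (-5718 / 6689) = (971 / 6689).
6689 ≡ 1 (mod 4), so quadratic reciprocity gives (971 / 6689) = (6689 / 971). Reduce: 6689 ≡ 863 (mod 971). Now have (863 / 971).
Both 863 ≡ 3 and 971 ≡ 3 (mod 4), so reciprocity gives (863 / 971) = -(971 / 863). Reduce: 971 ≡ 108 (mod 863). Now have -(108 / 863).
Factor out 2: 108 = 2^2·27. Since 863 ≡ 7 (mod 8), (2 / 863) = +1, and (2 / 863)^2 = +1. Now have -(27 / 863).
Both 27 ≡ 3 and 863 ≡ 3 (mod 4), so reciprocity gives (27 / 863) = -(863 / 27). Reduce: 863 ≡ 26 (mod 27). Now have (26 / 27).
Factor out 2: 26 = 2·13. Since 27 ≡ 3 (mod 8), (2 / 27) = -1. Now have -(13 / 27).
13 ≡ 1 (mod 4), so quadratic reciprocity gives (13 / 27) = (27 / 13). Reduce: 27 ≡ 1 (mod 13). Now have -(1 / 13).
(1 / 13) = 1. Collecting the sign factors: -1.

-1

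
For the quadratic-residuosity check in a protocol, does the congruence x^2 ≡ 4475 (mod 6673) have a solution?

6673 ≡ 1 (mod 4), so quadratic reciprocity gives (4475|6673) = (6673|4475). Reduce: 6673 ≡ 2198 (mod 4475). Now have (2198|4475).
Factor out 2: 2198 = 2·1099. Since 4475 ≡ 3 (mod 8), (2|4475) = -1. Now have -(1099|4475).
Both 1099 ≡ 3 and 4475 ≡ 3 (mod 4), so reciprocity gives (1099|4475) = -(4475|1099). Reduce: 4475 ≡ 79 (mod 1099). Now have (79|1099).
Both 79 ≡ 3 and 1099 ≡ 3 (mod 4), so reciprocity gives (79|1099) = -(1099|79). Reduce: 1099 ≡ 72 (mod 79). Now have -(72|79).
Factor out 2: 72 = 2^3·9. Since 79 ≡ 7 (mod 8), (2|79) = +1, and (2|79)^3 = +1. Now have -(9|79).
9 ≡ 1 (mod 4), so quadratic reciprocity gives (9|79) = (79|9). Reduce: 79 ≡ 7 (mod 9). Now have -(7|9).
9 ≡ 1 (mod 4), so quadratic reciprocity gives (7|9) = (9|7). Reduce: 9 ≡ 2 (mod 7). Now have -(2|7).
Factor out 2: 2 = 2. Since 7 ≡ 7 (mod 8), (2|7) = +1. Now have -(1|7).
(1|7) = 1. Collecting the sign factors: -1.
The Legendre symbol is -1, so x^2 ≡ 4475 (mod 6673) has no solution.

no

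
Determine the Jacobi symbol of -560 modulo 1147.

Reduce the numerator: -560 ≡ 587 (mod 1147), so (-560 / 1147) = (587 / 1147).
Both 587 ≡ 3 and 1147 ≡ 3 (mod 4), so reciprocity gives (587 / 1147) = -(1147 / 587). Reduce: 1147 ≡ 560 (mod 587). Now have -(560 / 587).
Factor out 2: 560 = 2^4·35. Since 587 ≡ 3 (mod 8), (2 / 587) = -1, and (2 / 587)^4 = +1. Now have -(35 / 587).
Both 35 ≡ 3 and 587 ≡ 3 (mod 4), so reciprocity gives (35 / 587) = -(587 / 35). Reduce: 587 ≡ 27 (mod 35). Now have (27 / 35).
Both 27 ≡ 3 and 35 ≡ 3 (mod 4), so reciprocity gives (27 / 35) = -(35 / 27). Reduce: 35 ≡ 8 (mod 27). Now have -(8 / 27).
Factor out 2: 8 = 2^3. Since 27 ≡ 3 (mod 8), (2 / 27) = -1, and (2 / 27)^3 = -1. Now have (1 / 27).
(1 / 27) = 1. Collecting the sign factors: 1.

1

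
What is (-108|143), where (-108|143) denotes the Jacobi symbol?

-1

Pull out -1: (-108|143) = (-1|143)·(108|143). Since 143 ≡ 3 (mod 4), (-1|143) = -1. Now have -(108|143).
Factor out 2: 108 = 2^2·27. Since 143 ≡ 7 (mod 8), (2|143) = +1, and (2|143)^2 = +1. Now have -(27|143).
Both 27 ≡ 3 and 143 ≡ 3 (mod 4), so reciprocity gives (27|143) = -(143|27). Reduce: 143 ≡ 8 (mod 27). Now have (8|27).
Factor out 2: 8 = 2^3. Since 27 ≡ 3 (mod 8), (2|27) = -1, and (2|27)^3 = -1. Now have -(1|27).
(1|27) = 1. Collecting the sign factors: -1.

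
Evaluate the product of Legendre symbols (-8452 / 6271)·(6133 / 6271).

1

By multiplicativity, (-8452·6133 / 6271) = (-8452 / 6271)·(6133 / 6271).
First factor (-8452 / 6271):
Reduce the numerator: -8452 ≡ 4090 (mod 6271), so (-8452 / 6271) = (4090 / 6271).
Factor out 2: 4090 = 2·2045. Since 6271 ≡ 7 (mod 8), (2 / 6271) = +1. Now have (2045 / 6271).
2045 ≡ 1 (mod 4), so quadratic reciprocity gives (2045 / 6271) = (6271 / 2045). Reduce: 6271 ≡ 136 (mod 2045). Now have (136 / 2045).
Factor out 2: 136 = 2^3·17. Since 2045 ≡ 5 (mod 8), (2 / 2045) = -1, and (2 / 2045)^3 = -1. Now have -(17 / 2045).
17 ≡ 1 (mod 4), so quadratic reciprocity gives (17 / 2045) = (2045 / 17). Reduce: 2045 ≡ 5 (mod 17). Now have -(5 / 17).
5 ≡ 1 (mod 4), so quadratic reciprocity gives (5 / 17) = (17 / 5). Reduce: 17 ≡ 2 (mod 5). Now have -(2 / 5).
Factor out 2: 2 = 2. Since 5 ≡ 5 (mod 8), (2 / 5) = -1. Now have (1 / 5).
(1 / 5) = 1. Collecting the sign factors: 1.
Second factor (6133 / 6271):
6133 ≡ 1 (mod 4), so quadratic reciprocity gives (6133 / 6271) = (6271 / 6133). Reduce: 6271 ≡ 138 (mod 6133). Now have (138 / 6133).
Factor out 2: 138 = 2·69. Since 6133 ≡ 5 (mod 8), (2 / 6133) = -1. Now have -(69 / 6133).
69 ≡ 1 (mod 4), so quadratic reciprocity gives (69 / 6133) = (6133 / 69). Reduce: 6133 ≡ 61 (mod 69). Now have -(61 / 69).
61 ≡ 1 (mod 4), so quadratic reciprocity gives (61 / 69) = (69 / 61). Reduce: 69 ≡ 8 (mod 61). Now have -(8 / 61).
Factor out 2: 8 = 2^3. Since 61 ≡ 5 (mod 8), (2 / 61) = -1, and (2 / 61)^3 = -1. Now have (1 / 61).
(1 / 61) = 1. Collecting the sign factors: 1.
Product: (1)·(1) = 1.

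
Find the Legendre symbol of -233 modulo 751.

(-233/751)
  = (518/751)    [-233 ≡ 518 mod 751]
  = (259/751)    [751 ≡ 7 mod 8 ⇒ (2/751) = +1]
  = -(751/259)    [QR: both ≡ 3 mod 4, sign flips]
  = -(233/259)    [751 ≡ 233 mod 259]
  = -(259/233)    [QR: 233 ≡ 1 mod 4, sign kept]
  = -(26/233)    [259 ≡ 26 mod 233]
  = -(13/233)    [233 ≡ 1 mod 8 ⇒ (2/233) = +1]
  = -(233/13)    [QR: 13 ≡ 1 mod 4, sign kept]
  = -(12/13)    [233 ≡ 12 mod 13]
  = -(3/13)    [13 ≡ 5 mod 8 ⇒ (2/13)^2 = +1]
  = -(13/3)    [QR: 13 ≡ 1 mod 4, sign kept]
  = -(1/3)    [13 ≡ 1 mod 3]
  = -1    [(1/3) = 1]

-1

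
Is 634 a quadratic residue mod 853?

(634/853)
  = -(317/853)    [853 ≡ 5 mod 8 ⇒ (2/853) = -1]
  = -(853/317)    [QR: 317 ≡ 1 mod 4, sign kept]
  = -(219/317)    [853 ≡ 219 mod 317]
  = -(317/219)    [QR: 317 ≡ 1 mod 4, sign kept]
  = -(98/219)    [317 ≡ 98 mod 219]
  = (49/219)    [219 ≡ 3 mod 8 ⇒ (2/219) = -1]
  = (219/49)    [QR: 49 ≡ 1 mod 4, sign kept]
  = (23/49)    [219 ≡ 23 mod 49]
  = (49/23)    [QR: 49 ≡ 1 mod 4, sign kept]
  = (3/23)    [49 ≡ 3 mod 23]
  = -(23/3)    [QR: both ≡ 3 mod 4, sign flips]
  = -(2/3)    [23 ≡ 2 mod 3]
  = (1/3)    [3 ≡ 3 mod 8 ⇒ (2/3) = -1]
  = 1    [(1/3) = 1]
(634/853) = 1, and 853 is prime, so 634 is a quadratic residue mod 853.

yes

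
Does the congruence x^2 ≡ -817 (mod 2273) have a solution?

yes

(-817|2273)
  = (1456|2273)    [-817 ≡ 1456 mod 2273]
  = (91|2273)    [2273 ≡ 1 mod 8 ⇒ (2|2273)^4 = +1]
  = (2273|91)    [QR: 2273 ≡ 1 mod 4, sign kept]
  = (89|91)    [2273 ≡ 89 mod 91]
  = (91|89)    [QR: 89 ≡ 1 mod 4, sign kept]
  = (2|89)    [91 ≡ 2 mod 89]
  = (1|89)    [89 ≡ 1 mod 8 ⇒ (2|89) = +1]
  = 1    [(1|89) = 1]
(-817|2273) = 1, and 2273 is prime, so -817 is a quadratic residue mod 2273.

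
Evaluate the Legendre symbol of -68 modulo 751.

1

(-68 / 751)
  = (683 / 751)    [-68 ≡ 683 mod 751]
  = -(751 / 683)    [QR: both ≡ 3 mod 4, sign flips]
  = -(68 / 683)    [751 ≡ 68 mod 683]
  = -(17 / 683)    [683 ≡ 3 mod 8 ⇒ (2 / 683)^2 = +1]
  = -(683 / 17)    [QR: 17 ≡ 1 mod 4, sign kept]
  = -(3 / 17)    [683 ≡ 3 mod 17]
  = -(17 / 3)    [QR: 17 ≡ 1 mod 4, sign kept]
  = -(2 / 3)    [17 ≡ 2 mod 3]
  = (1 / 3)    [3 ≡ 3 mod 8 ⇒ (2 / 3) = -1]
  = 1    [(1 / 3) = 1]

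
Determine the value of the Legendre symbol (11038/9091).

(11038/9091)
  = (1947/9091)    [11038 ≡ 1947 mod 9091]
  = -(9091/1947)    [QR: both ≡ 3 mod 4, sign flips]
  = -(1303/1947)    [9091 ≡ 1303 mod 1947]
  = (1947/1303)    [QR: both ≡ 3 mod 4, sign flips]
  = (644/1303)    [1947 ≡ 644 mod 1303]
  = (161/1303)    [1303 ≡ 7 mod 8 ⇒ (2/1303)^2 = +1]
  = (1303/161)    [QR: 161 ≡ 1 mod 4, sign kept]
  = (15/161)    [1303 ≡ 15 mod 161]
  = (161/15)    [QR: 161 ≡ 1 mod 4, sign kept]
  = (11/15)    [161 ≡ 11 mod 15]
  = -(15/11)    [QR: both ≡ 3 mod 4, sign flips]
  = -(4/11)    [15 ≡ 4 mod 11]
  = -(1/11)    [11 ≡ 3 mod 8 ⇒ (2/11)^2 = +1]
  = -1    [(1/11) = 1]

-1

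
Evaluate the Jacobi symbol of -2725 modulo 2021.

(-2725|2021)
  = (2725|2021)    [2021 ≡ 1 mod 4 ⇒ (-1|2021) = +1]
  = (704|2021)    [2725 ≡ 704 mod 2021]
  = (11|2021)    [2021 ≡ 5 mod 8 ⇒ (2|2021)^6 = +1]
  = (2021|11)    [QR: 2021 ≡ 1 mod 4, sign kept]
  = (8|11)    [2021 ≡ 8 mod 11]
  = -(1|11)    [11 ≡ 3 mod 8 ⇒ (2|11)^3 = -1]
  = -1    [(1|11) = 1]

-1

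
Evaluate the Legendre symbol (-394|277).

1

Pull out -1: (-394|277) = (-1|277)·(394|277). Since 277 ≡ 1 (mod 4), (-1|277) = +1. Now have (394|277).
Reduce the numerator: 394 ≡ 117 (mod 277), so (394|277) = (117|277).
117 ≡ 1 (mod 4), so quadratic reciprocity gives (117|277) = (277|117). Reduce: 277 ≡ 43 (mod 117). Now have (43|117).
117 ≡ 1 (mod 4), so quadratic reciprocity gives (43|117) = (117|43). Reduce: 117 ≡ 31 (mod 43). Now have (31|43).
Both 31 ≡ 3 and 43 ≡ 3 (mod 4), so reciprocity gives (31|43) = -(43|31). Reduce: 43 ≡ 12 (mod 31). Now have -(12|31).
Factor out 2: 12 = 2^2·3. Since 31 ≡ 7 (mod 8), (2|31) = +1, and (2|31)^2 = +1. Now have -(3|31).
Both 3 ≡ 3 and 31 ≡ 3 (mod 4), so reciprocity gives (3|31) = -(31|3). Reduce: 31 ≡ 1 (mod 3). Now have (1|3).
(1|3) = 1. Collecting the sign factors: 1.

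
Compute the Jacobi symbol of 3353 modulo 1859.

(3353 / 1859)
  = (1494 / 1859)    [3353 ≡ 1494 mod 1859]
  = -(747 / 1859)    [1859 ≡ 3 mod 8 ⇒ (2 / 1859) = -1]
  = (1859 / 747)    [QR: both ≡ 3 mod 4, sign flips]
  = (365 / 747)    [1859 ≡ 365 mod 747]
  = (747 / 365)    [QR: 365 ≡ 1 mod 4, sign kept]
  = (17 / 365)    [747 ≡ 17 mod 365]
  = (365 / 17)    [QR: 17 ≡ 1 mod 4, sign kept]
  = (8 / 17)    [365 ≡ 8 mod 17]
  = (1 / 17)    [17 ≡ 1 mod 8 ⇒ (2 / 17)^3 = +1]
  = 1    [(1 / 17) = 1]

1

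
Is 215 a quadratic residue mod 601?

no

(215/601)
  = (601/215)    [QR: 601 ≡ 1 mod 4, sign kept]
  = (171/215)    [601 ≡ 171 mod 215]
  = -(215/171)    [QR: both ≡ 3 mod 4, sign flips]
  = -(44/171)    [215 ≡ 44 mod 171]
  = -(11/171)    [171 ≡ 3 mod 8 ⇒ (2/171)^2 = +1]
  = (171/11)    [QR: both ≡ 3 mod 4, sign flips]
  = (6/11)    [171 ≡ 6 mod 11]
  = -(3/11)    [11 ≡ 3 mod 8 ⇒ (2/11) = -1]
  = (11/3)    [QR: both ≡ 3 mod 4, sign flips]
  = (2/3)    [11 ≡ 2 mod 3]
  = -(1/3)    [3 ≡ 3 mod 8 ⇒ (2/3) = -1]
  = -1    [(1/3) = 1]
(215/601) = -1, and 601 is prime, so 215 is not a quadratic residue mod 601.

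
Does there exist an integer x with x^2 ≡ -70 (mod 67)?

(-70/67)
  = (64/67)    [-70 ≡ 64 mod 67]
  = (1/67)    [67 ≡ 3 mod 8 ⇒ (2/67)^6 = +1]
  = 1    [(1/67) = 1]
The Legendre symbol is 1, so x^2 ≡ -70 (mod 67) has solution.

yes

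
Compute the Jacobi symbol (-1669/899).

1

Pull out -1: (-1669/899) = (-1/899)·(1669/899). Since 899 ≡ 3 (mod 4), (-1/899) = -1. Now have -(1669/899).
Reduce the numerator: 1669 ≡ 770 (mod 899), so (1669/899) = (770/899).
Factor out 2: 770 = 2·385. Since 899 ≡ 3 (mod 8), (2/899) = -1. Now have (385/899).
385 ≡ 1 (mod 4), so quadratic reciprocity gives (385/899) = (899/385). Reduce: 899 ≡ 129 (mod 385). Now have (129/385).
129 ≡ 1 (mod 4), so quadratic reciprocity gives (129/385) = (385/129). Reduce: 385 ≡ 127 (mod 129). Now have (127/129).
129 ≡ 1 (mod 4), so quadratic reciprocity gives (127/129) = (129/127). Reduce: 129 ≡ 2 (mod 127). Now have (2/127).
Factor out 2: 2 = 2. Since 127 ≡ 7 (mod 8), (2/127) = +1. Now have (1/127).
(1/127) = 1. Collecting the sign factors: 1.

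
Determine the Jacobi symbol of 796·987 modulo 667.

By multiplicativity, (796·987 / 667) = (796 / 667)·(987 / 667).
First factor (796 / 667):
Reduce the numerator: 796 ≡ 129 (mod 667), so (796 / 667) = (129 / 667).
129 ≡ 1 (mod 4), so quadratic reciprocity gives (129 / 667) = (667 / 129). Reduce: 667 ≡ 22 (mod 129). Now have (22 / 129).
Factor out 2: 22 = 2·11. Since 129 ≡ 1 (mod 8), (2 / 129) = +1. Now have (11 / 129).
129 ≡ 1 (mod 4), so quadratic reciprocity gives (11 / 129) = (129 / 11). Reduce: 129 ≡ 8 (mod 11). Now have (8 / 11).
Factor out 2: 8 = 2^3. Since 11 ≡ 3 (mod 8), (2 / 11) = -1, and (2 / 11)^3 = -1. Now have -(1 / 11).
(1 / 11) = 1. Collecting the sign factors: -1.
Second factor (987 / 667):
Reduce the numerator: 987 ≡ 320 (mod 667), so (987 / 667) = (320 / 667).
Factor out 2: 320 = 2^6·5. Since 667 ≡ 3 (mod 8), (2 / 667) = -1, and (2 / 667)^6 = +1. Now have (5 / 667).
5 ≡ 1 (mod 4), so quadratic reciprocity gives (5 / 667) = (667 / 5). Reduce: 667 ≡ 2 (mod 5). Now have (2 / 5).
Factor out 2: 2 = 2. Since 5 ≡ 5 (mod 8), (2 / 5) = -1. Now have -(1 / 5).
(1 / 5) = 1. Collecting the sign factors: -1.
Product: (-1)·(-1) = 1.

1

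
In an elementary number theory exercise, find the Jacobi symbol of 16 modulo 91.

1

Factor out 2: 16 = 2^4. Since 91 ≡ 3 (mod 8), (2/91) = -1, and (2/91)^4 = +1. Now have (1/91).
(1/91) = 1. Collecting the sign factors: 1.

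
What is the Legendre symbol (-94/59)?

(-94/59)
  = -(94/59)    [59 ≡ 3 mod 4 ⇒ (-1/59) = -1]
  = -(35/59)    [94 ≡ 35 mod 59]
  = (59/35)    [QR: both ≡ 3 mod 4, sign flips]
  = (24/35)    [59 ≡ 24 mod 35]
  = -(3/35)    [35 ≡ 3 mod 8 ⇒ (2/35)^3 = -1]
  = (35/3)    [QR: both ≡ 3 mod 4, sign flips]
  = (2/3)    [35 ≡ 2 mod 3]
  = -(1/3)    [3 ≡ 3 mod 8 ⇒ (2/3) = -1]
  = -1    [(1/3) = 1]

-1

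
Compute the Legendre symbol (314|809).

-1

Factor out 2: 314 = 2·157. Since 809 ≡ 1 (mod 8), (2|809) = +1. Now have (157|809).
157 ≡ 1 (mod 4), so quadratic reciprocity gives (157|809) = (809|157). Reduce: 809 ≡ 24 (mod 157). Now have (24|157).
Factor out 2: 24 = 2^3·3. Since 157 ≡ 5 (mod 8), (2|157) = -1, and (2|157)^3 = -1. Now have -(3|157).
157 ≡ 1 (mod 4), so quadratic reciprocity gives (3|157) = (157|3). Reduce: 157 ≡ 1 (mod 3). Now have -(1|3).
(1|3) = 1. Collecting the sign factors: -1.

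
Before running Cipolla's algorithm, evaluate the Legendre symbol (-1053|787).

1

Reduce the numerator: -1053 ≡ 521 (mod 787), so (-1053|787) = (521|787).
521 ≡ 1 (mod 4), so quadratic reciprocity gives (521|787) = (787|521). Reduce: 787 ≡ 266 (mod 521). Now have (266|521).
Factor out 2: 266 = 2·133. Since 521 ≡ 1 (mod 8), (2|521) = +1. Now have (133|521).
133 ≡ 1 (mod 4), so quadratic reciprocity gives (133|521) = (521|133). Reduce: 521 ≡ 122 (mod 133). Now have (122|133).
Factor out 2: 122 = 2·61. Since 133 ≡ 5 (mod 8), (2|133) = -1. Now have -(61|133).
61 ≡ 1 (mod 4), so quadratic reciprocity gives (61|133) = (133|61). Reduce: 133 ≡ 11 (mod 61). Now have -(11|61).
61 ≡ 1 (mod 4), so quadratic reciprocity gives (11|61) = (61|11). Reduce: 61 ≡ 6 (mod 11). Now have -(6|11).
Factor out 2: 6 = 2·3. Since 11 ≡ 3 (mod 8), (2|11) = -1. Now have (3|11).
Both 3 ≡ 3 and 11 ≡ 3 (mod 4), so reciprocity gives (3|11) = -(11|3). Reduce: 11 ≡ 2 (mod 3). Now have -(2|3).
Factor out 2: 2 = 2. Since 3 ≡ 3 (mod 8), (2|3) = -1. Now have (1|3).
(1|3) = 1. Collecting the sign factors: 1.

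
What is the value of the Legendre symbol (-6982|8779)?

-1

(-6982|8779)
  = (1797|8779)    [-6982 ≡ 1797 mod 8779]
  = (8779|1797)    [QR: 1797 ≡ 1 mod 4, sign kept]
  = (1591|1797)    [8779 ≡ 1591 mod 1797]
  = (1797|1591)    [QR: 1797 ≡ 1 mod 4, sign kept]
  = (206|1591)    [1797 ≡ 206 mod 1591]
  = (103|1591)    [1591 ≡ 7 mod 8 ⇒ (2|1591) = +1]
  = -(1591|103)    [QR: both ≡ 3 mod 4, sign flips]
  = -(46|103)    [1591 ≡ 46 mod 103]
  = -(23|103)    [103 ≡ 7 mod 8 ⇒ (2|103) = +1]
  = (103|23)    [QR: both ≡ 3 mod 4, sign flips]
  = (11|23)    [103 ≡ 11 mod 23]
  = -(23|11)    [QR: both ≡ 3 mod 4, sign flips]
  = -(1|11)    [23 ≡ 1 mod 11]
  = -1    [(1|11) = 1]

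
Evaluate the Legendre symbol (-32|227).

1

Pull out -1: (-32|227) = (-1|227)·(32|227). Since 227 ≡ 3 (mod 4), (-1|227) = -1. Now have -(32|227).
Factor out 2: 32 = 2^5. Since 227 ≡ 3 (mod 8), (2|227) = -1, and (2|227)^5 = -1. Now have (1|227).
(1|227) = 1. Collecting the sign factors: 1.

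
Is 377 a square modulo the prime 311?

no

Reduce the numerator: 377 ≡ 66 (mod 311), so (377/311) = (66/311).
Factor out 2: 66 = 2·33. Since 311 ≡ 7 (mod 8), (2/311) = +1. Now have (33/311).
33 ≡ 1 (mod 4), so quadratic reciprocity gives (33/311) = (311/33). Reduce: 311 ≡ 14 (mod 33). Now have (14/33).
Factor out 2: 14 = 2·7. Since 33 ≡ 1 (mod 8), (2/33) = +1. Now have (7/33).
33 ≡ 1 (mod 4), so quadratic reciprocity gives (7/33) = (33/7). Reduce: 33 ≡ 5 (mod 7). Now have (5/7).
5 ≡ 1 (mod 4), so quadratic reciprocity gives (5/7) = (7/5). Reduce: 7 ≡ 2 (mod 5). Now have (2/5).
Factor out 2: 2 = 2. Since 5 ≡ 5 (mod 8), (2/5) = -1. Now have -(1/5).
(1/5) = 1. Collecting the sign factors: -1.
The Legendre symbol is -1, so x^2 ≡ 377 (mod 311) has no solution.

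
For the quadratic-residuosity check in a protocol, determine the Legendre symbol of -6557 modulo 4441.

Reduce the numerator: -6557 ≡ 2325 (mod 4441), so (-6557/4441) = (2325/4441).
2325 ≡ 1 (mod 4), so quadratic reciprocity gives (2325/4441) = (4441/2325). Reduce: 4441 ≡ 2116 (mod 2325). Now have (2116/2325).
Factor out 2: 2116 = 2^2·529. Since 2325 ≡ 5 (mod 8), (2/2325) = -1, and (2/2325)^2 = +1. Now have (529/2325).
529 ≡ 1 (mod 4), so quadratic reciprocity gives (529/2325) = (2325/529). Reduce: 2325 ≡ 209 (mod 529). Now have (209/529).
209 ≡ 1 (mod 4), so quadratic reciprocity gives (209/529) = (529/209). Reduce: 529 ≡ 111 (mod 209). Now have (111/209).
209 ≡ 1 (mod 4), so quadratic reciprocity gives (111/209) = (209/111). Reduce: 209 ≡ 98 (mod 111). Now have (98/111).
Factor out 2: 98 = 2·49. Since 111 ≡ 7 (mod 8), (2/111) = +1. Now have (49/111).
49 ≡ 1 (mod 4), so quadratic reciprocity gives (49/111) = (111/49). Reduce: 111 ≡ 13 (mod 49). Now have (13/49).
13 ≡ 1 (mod 4), so quadratic reciprocity gives (13/49) = (49/13). Reduce: 49 ≡ 10 (mod 13). Now have (10/13).
Factor out 2: 10 = 2·5. Since 13 ≡ 5 (mod 8), (2/13) = -1. Now have -(5/13).
5 ≡ 1 (mod 4), so quadratic reciprocity gives (5/13) = (13/5). Reduce: 13 ≡ 3 (mod 5). Now have -(3/5).
5 ≡ 1 (mod 4), so quadratic reciprocity gives (3/5) = (5/3). Reduce: 5 ≡ 2 (mod 3). Now have -(2/3).
Factor out 2: 2 = 2. Since 3 ≡ 3 (mod 8), (2/3) = -1. Now have (1/3).
(1/3) = 1. Collecting the sign factors: 1.

1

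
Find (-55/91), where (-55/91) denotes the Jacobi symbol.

Pull out -1: (-55/91) = (-1/91)·(55/91). Since 91 ≡ 3 (mod 4), (-1/91) = -1. Now have -(55/91).
Both 55 ≡ 3 and 91 ≡ 3 (mod 4), so reciprocity gives (55/91) = -(91/55). Reduce: 91 ≡ 36 (mod 55). Now have (36/55).
Factor out 2: 36 = 2^2·9. Since 55 ≡ 7 (mod 8), (2/55) = +1, and (2/55)^2 = +1. Now have (9/55).
9 ≡ 1 (mod 4), so quadratic reciprocity gives (9/55) = (55/9). Reduce: 55 ≡ 1 (mod 9). Now have (1/9).
(1/9) = 1. Collecting the sign factors: 1.

1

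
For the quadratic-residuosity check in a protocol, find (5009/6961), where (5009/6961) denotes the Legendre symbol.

-1

5009 ≡ 1 (mod 4), so quadratic reciprocity gives (5009/6961) = (6961/5009). Reduce: 6961 ≡ 1952 (mod 5009). Now have (1952/5009).
Factor out 2: 1952 = 2^5·61. Since 5009 ≡ 1 (mod 8), (2/5009) = +1, and (2/5009)^5 = +1. Now have (61/5009).
61 ≡ 1 (mod 4), so quadratic reciprocity gives (61/5009) = (5009/61). Reduce: 5009 ≡ 7 (mod 61). Now have (7/61).
61 ≡ 1 (mod 4), so quadratic reciprocity gives (7/61) = (61/7). Reduce: 61 ≡ 5 (mod 7). Now have (5/7).
5 ≡ 1 (mod 4), so quadratic reciprocity gives (5/7) = (7/5). Reduce: 7 ≡ 2 (mod 5). Now have (2/5).
Factor out 2: 2 = 2. Since 5 ≡ 5 (mod 8), (2/5) = -1. Now have -(1/5).
(1/5) = 1. Collecting the sign factors: -1.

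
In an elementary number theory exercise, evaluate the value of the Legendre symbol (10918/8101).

Reduce the numerator: 10918 ≡ 2817 (mod 8101), so (10918/8101) = (2817/8101).
2817 ≡ 1 (mod 4), so quadratic reciprocity gives (2817/8101) = (8101/2817). Reduce: 8101 ≡ 2467 (mod 2817). Now have (2467/2817).
2817 ≡ 1 (mod 4), so quadratic reciprocity gives (2467/2817) = (2817/2467). Reduce: 2817 ≡ 350 (mod 2467). Now have (350/2467).
Factor out 2: 350 = 2·175. Since 2467 ≡ 3 (mod 8), (2/2467) = -1. Now have -(175/2467).
Both 175 ≡ 3 and 2467 ≡ 3 (mod 4), so reciprocity gives (175/2467) = -(2467/175). Reduce: 2467 ≡ 17 (mod 175). Now have (17/175).
17 ≡ 1 (mod 4), so quadratic reciprocity gives (17/175) = (175/17). Reduce: 175 ≡ 5 (mod 17). Now have (5/17).
5 ≡ 1 (mod 4), so quadratic reciprocity gives (5/17) = (17/5). Reduce: 17 ≡ 2 (mod 5). Now have (2/5).
Factor out 2: 2 = 2. Since 5 ≡ 5 (mod 8), (2/5) = -1. Now have -(1/5).
(1/5) = 1. Collecting the sign factors: -1.

-1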